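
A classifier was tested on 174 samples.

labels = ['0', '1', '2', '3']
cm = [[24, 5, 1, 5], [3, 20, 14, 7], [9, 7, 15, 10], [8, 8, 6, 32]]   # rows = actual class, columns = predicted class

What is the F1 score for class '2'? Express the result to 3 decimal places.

0.390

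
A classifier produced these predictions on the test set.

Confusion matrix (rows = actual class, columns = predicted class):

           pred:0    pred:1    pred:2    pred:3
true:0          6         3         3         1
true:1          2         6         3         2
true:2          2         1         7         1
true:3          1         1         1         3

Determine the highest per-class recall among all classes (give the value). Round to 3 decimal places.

Per-class recall (TP/(TP+FN)):
  0: TP=6, FN=3+3+1=7 → 6/13 = 0.4615
  1: TP=6, FN=2+3+2=7 → 6/13 = 0.4615
  2: TP=7, FN=2+1+1=4 → 7/11 = 0.6364
  3: TP=3, FN=1+1+1=3 → 3/6 = 0.5000
Highest is class '2' with recall = 0.636.

0.636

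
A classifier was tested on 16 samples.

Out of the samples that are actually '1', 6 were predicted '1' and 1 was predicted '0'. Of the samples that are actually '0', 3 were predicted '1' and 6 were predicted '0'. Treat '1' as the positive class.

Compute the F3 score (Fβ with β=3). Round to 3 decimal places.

Fβ = (1+β²)·TP / ((1+β²)·TP + β²·FN + FP), with β²=9
= 10·6 / (10·6 + 9·1 + 3) = 0.833

0.833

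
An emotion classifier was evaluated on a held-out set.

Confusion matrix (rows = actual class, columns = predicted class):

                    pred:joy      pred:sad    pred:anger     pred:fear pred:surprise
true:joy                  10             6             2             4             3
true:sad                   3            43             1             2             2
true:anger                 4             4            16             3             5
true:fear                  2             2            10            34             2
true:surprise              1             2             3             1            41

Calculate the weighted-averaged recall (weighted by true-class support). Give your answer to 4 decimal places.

Per-class recall (TP/(TP+FN)):
  joy: TP=10, FN=6+2+4+3=15 → 10/25 = 0.40000
  sad: TP=43, FN=3+1+2+2=8 → 43/51 = 0.84314
  anger: TP=16, FN=4+4+3+5=16 → 16/32 = 0.50000
  fear: TP=34, FN=2+2+10+2=16 → 34/50 = 0.68000
  surprise: TP=41, FN=1+2+3+1=7 → 41/48 = 0.85417
Weighted-recall = Σ (supportᵢ/N)·recallᵢ with N=206: (25/206)·0.40000 + (51/206)·0.84314 + (32/206)·0.50000 + (50/206)·0.68000 + (48/206)·0.85417 = 0.6990

0.6990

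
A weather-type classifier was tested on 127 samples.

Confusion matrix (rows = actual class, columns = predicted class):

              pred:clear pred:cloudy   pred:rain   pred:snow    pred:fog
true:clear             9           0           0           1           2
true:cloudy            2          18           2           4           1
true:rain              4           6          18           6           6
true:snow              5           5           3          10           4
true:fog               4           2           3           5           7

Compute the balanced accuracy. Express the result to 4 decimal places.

0.5141

Balanced accuracy = mean of per-class recall.
  clear: recall = 9/12 = 0.75000
  cloudy: recall = 18/27 = 0.66667
  rain: recall = 18/40 = 0.45000
  snow: recall = 10/27 = 0.37037
  fog: recall = 7/21 = 0.33333
Mean = (0.75000 + 0.66667 + 0.45000 + 0.37037 + 0.33333) / 5 = 0.5141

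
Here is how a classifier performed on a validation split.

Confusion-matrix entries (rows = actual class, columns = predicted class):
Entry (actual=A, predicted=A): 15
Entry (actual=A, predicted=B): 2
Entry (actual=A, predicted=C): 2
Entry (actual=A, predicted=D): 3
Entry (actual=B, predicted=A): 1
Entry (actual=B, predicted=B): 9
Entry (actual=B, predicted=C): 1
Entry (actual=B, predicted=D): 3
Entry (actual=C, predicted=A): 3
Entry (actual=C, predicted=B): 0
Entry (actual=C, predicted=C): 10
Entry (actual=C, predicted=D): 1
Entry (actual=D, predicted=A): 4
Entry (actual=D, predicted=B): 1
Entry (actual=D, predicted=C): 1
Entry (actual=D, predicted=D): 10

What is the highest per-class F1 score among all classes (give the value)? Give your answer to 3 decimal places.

Per-class F1 score (2·TP/(2·TP+FP+FN)):
  A: TP=15, FP=1+3+4=8, FN=2+2+3=7 → 30/45 = 0.6667
  B: TP=9, FP=2+0+1=3, FN=1+1+3=5 → 18/26 = 0.6923
  C: TP=10, FP=2+1+1=4, FN=3+0+1=4 → 20/28 = 0.7143
  D: TP=10, FP=3+3+1=7, FN=4+1+1=6 → 20/33 = 0.6061
Highest is class 'C' with F1 score = 0.714.

0.714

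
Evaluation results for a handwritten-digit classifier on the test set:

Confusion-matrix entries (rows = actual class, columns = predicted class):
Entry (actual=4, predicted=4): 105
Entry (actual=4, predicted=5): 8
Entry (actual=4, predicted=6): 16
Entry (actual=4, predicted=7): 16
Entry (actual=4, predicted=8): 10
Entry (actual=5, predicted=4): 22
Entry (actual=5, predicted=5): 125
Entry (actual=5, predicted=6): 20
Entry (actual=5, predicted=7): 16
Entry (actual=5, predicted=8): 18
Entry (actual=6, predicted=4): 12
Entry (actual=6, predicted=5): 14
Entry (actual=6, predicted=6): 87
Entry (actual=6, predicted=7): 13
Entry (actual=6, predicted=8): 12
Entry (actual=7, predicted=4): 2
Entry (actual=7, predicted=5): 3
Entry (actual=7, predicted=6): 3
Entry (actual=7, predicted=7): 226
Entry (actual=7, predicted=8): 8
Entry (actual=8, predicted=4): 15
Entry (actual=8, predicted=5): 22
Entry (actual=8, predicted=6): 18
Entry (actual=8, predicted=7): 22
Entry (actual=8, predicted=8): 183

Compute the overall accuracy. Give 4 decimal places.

0.7289

Accuracy = trace / total = (105+125+87+226+183=726) / 996 = 726/996 = 0.7289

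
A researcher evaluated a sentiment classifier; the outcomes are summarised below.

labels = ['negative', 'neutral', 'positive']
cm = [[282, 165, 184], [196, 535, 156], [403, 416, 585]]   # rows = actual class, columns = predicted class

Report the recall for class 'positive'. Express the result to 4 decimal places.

One-vs-rest for 'positive': TP = diagonal; FP = other classes predicted 'positive'; FN = 'positive' predicted as other.
recall = TP/(TP+FN).
positive: TP=585, FN=403+416=819 → 585/1404 = 0.41667

0.4167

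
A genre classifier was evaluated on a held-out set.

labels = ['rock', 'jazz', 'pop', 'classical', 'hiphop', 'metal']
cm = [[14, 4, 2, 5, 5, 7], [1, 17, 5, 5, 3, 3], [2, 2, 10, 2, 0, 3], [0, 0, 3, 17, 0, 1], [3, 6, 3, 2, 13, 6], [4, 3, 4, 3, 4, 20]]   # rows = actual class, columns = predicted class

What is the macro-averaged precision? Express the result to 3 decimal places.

Per-class precision (TP/(TP+FP)):
  rock: TP=14, FP=1+2+0+3+4=10 → 14/24 = 0.5833
  jazz: TP=17, FP=4+2+0+6+3=15 → 17/32 = 0.5313
  pop: TP=10, FP=2+5+3+3+4=17 → 10/27 = 0.3704
  classical: TP=17, FP=5+5+2+2+3=17 → 17/34 = 0.5000
  hiphop: TP=13, FP=5+3+0+0+4=12 → 13/25 = 0.5200
  metal: TP=20, FP=7+3+3+1+6=20 → 20/40 = 0.5000
Macro-precision = mean = (0.5833 + 0.5313 + 0.3704 + 0.5000 + 0.5200 + 0.5000) / 6 = 0.501

0.501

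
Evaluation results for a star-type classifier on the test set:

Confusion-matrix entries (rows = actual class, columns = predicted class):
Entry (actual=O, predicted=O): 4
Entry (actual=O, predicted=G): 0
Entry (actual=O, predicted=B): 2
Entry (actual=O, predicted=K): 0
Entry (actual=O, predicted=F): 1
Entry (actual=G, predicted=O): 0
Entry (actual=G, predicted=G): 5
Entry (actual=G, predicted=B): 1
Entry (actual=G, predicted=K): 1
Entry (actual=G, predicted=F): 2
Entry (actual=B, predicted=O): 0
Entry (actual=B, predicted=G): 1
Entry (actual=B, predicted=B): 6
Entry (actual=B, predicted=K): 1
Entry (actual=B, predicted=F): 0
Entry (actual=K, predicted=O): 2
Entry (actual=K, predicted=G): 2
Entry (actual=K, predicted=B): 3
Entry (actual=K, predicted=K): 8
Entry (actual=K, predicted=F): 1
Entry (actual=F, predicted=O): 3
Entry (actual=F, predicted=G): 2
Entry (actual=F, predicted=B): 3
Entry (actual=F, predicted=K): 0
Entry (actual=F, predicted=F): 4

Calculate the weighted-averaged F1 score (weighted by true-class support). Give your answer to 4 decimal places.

Per-class F1 score (2·TP/(2·TP+FP+FN)):
  O: TP=4, FP=0+0+2+3=5, FN=0+2+0+1=3 → 8/16 = 0.50000
  G: TP=5, FP=0+1+2+2=5, FN=0+1+1+2=4 → 10/19 = 0.52632
  B: TP=6, FP=2+1+3+3=9, FN=0+1+1+0=2 → 12/23 = 0.52174
  K: TP=8, FP=0+1+1+0=2, FN=2+2+3+1=8 → 16/26 = 0.61538
  F: TP=4, FP=1+2+0+1=4, FN=3+2+3+0=8 → 8/20 = 0.40000
Weighted-F1 score = Σ (supportᵢ/N)·F1 scoreᵢ with N=52: (7/52)·0.50000 + (9/52)·0.52632 + (8/52)·0.52174 + (16/52)·0.61538 + (12/52)·0.40000 = 0.5203

0.5203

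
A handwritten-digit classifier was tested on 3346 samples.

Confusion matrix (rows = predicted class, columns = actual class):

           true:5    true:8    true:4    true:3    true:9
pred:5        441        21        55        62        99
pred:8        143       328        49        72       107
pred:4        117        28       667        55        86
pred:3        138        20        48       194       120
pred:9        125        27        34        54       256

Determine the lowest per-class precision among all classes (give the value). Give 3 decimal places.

0.373

Per-class precision (TP/(TP+FP)):
  5: TP=441, FP=21+55+62+99=237 → 441/678 = 0.6504
  8: TP=328, FP=143+49+72+107=371 → 328/699 = 0.4692
  4: TP=667, FP=117+28+55+86=286 → 667/953 = 0.6999
  3: TP=194, FP=138+20+48+120=326 → 194/520 = 0.3731
  9: TP=256, FP=125+27+34+54=240 → 256/496 = 0.5161
Lowest is class '3' with precision = 0.373.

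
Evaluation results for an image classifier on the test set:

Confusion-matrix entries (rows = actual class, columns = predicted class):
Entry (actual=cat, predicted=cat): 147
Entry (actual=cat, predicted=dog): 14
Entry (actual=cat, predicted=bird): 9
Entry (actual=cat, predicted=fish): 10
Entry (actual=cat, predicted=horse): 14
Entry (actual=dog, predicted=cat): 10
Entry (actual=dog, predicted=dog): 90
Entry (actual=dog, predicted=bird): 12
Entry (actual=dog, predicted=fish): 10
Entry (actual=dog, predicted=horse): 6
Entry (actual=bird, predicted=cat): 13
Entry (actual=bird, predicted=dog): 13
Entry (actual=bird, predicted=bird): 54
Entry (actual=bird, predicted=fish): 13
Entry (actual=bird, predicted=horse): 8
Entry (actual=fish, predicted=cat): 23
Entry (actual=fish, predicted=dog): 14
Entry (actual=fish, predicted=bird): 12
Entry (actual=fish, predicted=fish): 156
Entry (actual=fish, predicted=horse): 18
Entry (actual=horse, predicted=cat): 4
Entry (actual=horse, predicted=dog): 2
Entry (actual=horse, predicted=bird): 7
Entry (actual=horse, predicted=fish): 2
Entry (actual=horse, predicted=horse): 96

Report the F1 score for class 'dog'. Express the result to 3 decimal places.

0.690

One-vs-rest for 'dog': TP = diagonal; FP = other classes predicted 'dog'; FN = 'dog' predicted as other.
F1 score = 2·TP/(2·TP+FP+FN).
dog: TP=90, FP=14+13+14+2=43, FN=10+12+10+6=38 → 180/261 = 0.6897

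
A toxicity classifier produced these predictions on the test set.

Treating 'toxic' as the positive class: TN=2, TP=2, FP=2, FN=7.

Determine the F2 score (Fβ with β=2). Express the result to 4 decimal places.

Fβ = (1+β²)·TP / ((1+β²)·TP + β²·FN + FP), with β²=4
= 5·2 / (5·2 + 4·7 + 2) = 0.2500

0.2500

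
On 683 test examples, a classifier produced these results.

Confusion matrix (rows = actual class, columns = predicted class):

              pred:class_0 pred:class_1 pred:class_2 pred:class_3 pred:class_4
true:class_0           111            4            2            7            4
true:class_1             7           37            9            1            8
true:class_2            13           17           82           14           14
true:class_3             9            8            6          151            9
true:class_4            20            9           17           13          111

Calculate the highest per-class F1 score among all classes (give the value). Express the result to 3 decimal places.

Per-class F1 score (2·TP/(2·TP+FP+FN)):
  class_0: TP=111, FP=7+13+9+20=49, FN=4+2+7+4=17 → 222/288 = 0.7708
  class_1: TP=37, FP=4+17+8+9=38, FN=7+9+1+8=25 → 74/137 = 0.5401
  class_2: TP=82, FP=2+9+6+17=34, FN=13+17+14+14=58 → 164/256 = 0.6406
  class_3: TP=151, FP=7+1+14+13=35, FN=9+8+6+9=32 → 302/369 = 0.8184
  class_4: TP=111, FP=4+8+14+9=35, FN=20+9+17+13=59 → 222/316 = 0.7025
Highest is class 'class_3' with F1 score = 0.818.

0.818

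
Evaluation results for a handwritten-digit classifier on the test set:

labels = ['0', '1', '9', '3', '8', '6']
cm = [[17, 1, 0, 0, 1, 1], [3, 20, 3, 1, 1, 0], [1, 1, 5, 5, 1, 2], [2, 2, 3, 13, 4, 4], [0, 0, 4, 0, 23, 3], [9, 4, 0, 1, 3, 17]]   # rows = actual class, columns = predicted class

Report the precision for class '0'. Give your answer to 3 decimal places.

0.531

Take TP from the diagonal, FP from the rest of the '0' prediction marginal, FN from the rest of the '0' actual marginal.
precision = TP/(TP+FP).
0: TP=17, FP=3+1+2+0+9=15 → 17/32 = 0.5313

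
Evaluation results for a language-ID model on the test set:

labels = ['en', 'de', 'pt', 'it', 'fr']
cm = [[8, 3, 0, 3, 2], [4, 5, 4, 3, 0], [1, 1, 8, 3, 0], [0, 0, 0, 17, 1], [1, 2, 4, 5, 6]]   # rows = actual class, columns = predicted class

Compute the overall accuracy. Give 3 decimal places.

0.543

Accuracy = trace / total = (8+5+8+17+6=44) / 81 = 44/81 = 0.543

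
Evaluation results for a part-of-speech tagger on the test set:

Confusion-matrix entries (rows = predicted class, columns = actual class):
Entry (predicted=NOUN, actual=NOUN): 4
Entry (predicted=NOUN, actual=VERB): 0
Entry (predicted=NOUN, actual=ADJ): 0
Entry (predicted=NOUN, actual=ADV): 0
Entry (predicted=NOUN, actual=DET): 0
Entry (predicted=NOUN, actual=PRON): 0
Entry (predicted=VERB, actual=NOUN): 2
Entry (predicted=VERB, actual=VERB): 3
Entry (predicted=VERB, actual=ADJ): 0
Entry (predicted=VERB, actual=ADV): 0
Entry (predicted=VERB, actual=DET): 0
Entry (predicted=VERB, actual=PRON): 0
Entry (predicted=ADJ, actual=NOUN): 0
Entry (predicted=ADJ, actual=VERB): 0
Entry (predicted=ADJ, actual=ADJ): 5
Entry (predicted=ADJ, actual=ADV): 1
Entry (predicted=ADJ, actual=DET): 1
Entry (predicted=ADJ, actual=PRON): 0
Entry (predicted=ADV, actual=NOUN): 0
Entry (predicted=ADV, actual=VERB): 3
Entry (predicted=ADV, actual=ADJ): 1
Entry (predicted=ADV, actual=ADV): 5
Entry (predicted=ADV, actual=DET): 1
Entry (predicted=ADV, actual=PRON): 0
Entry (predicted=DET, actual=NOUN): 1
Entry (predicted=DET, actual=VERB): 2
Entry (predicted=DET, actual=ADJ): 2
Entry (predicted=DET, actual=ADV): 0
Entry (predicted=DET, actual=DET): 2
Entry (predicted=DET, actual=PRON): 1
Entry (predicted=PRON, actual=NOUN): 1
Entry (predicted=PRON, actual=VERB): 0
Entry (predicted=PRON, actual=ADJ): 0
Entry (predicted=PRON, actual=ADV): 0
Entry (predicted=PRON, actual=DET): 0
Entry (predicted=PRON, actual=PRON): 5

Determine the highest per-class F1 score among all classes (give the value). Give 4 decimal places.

0.8333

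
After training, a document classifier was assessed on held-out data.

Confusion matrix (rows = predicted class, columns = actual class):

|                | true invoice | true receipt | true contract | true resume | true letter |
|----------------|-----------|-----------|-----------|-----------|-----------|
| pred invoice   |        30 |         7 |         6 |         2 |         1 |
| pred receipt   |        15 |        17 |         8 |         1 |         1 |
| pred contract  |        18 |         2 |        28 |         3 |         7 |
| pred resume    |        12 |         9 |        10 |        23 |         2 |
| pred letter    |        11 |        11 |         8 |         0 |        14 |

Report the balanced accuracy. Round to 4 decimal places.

0.5076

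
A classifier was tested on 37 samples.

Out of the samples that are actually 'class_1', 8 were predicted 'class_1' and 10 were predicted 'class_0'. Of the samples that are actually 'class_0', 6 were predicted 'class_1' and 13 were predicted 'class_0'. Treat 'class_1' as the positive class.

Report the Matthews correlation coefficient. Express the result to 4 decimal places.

MCC = (TP·TN − FP·FN) / √((TP+FP)(TP+FN)(TN+FP)(TN+FN))
Numerator = 8·13 − 6·10 = 44
Denominator = √(14·18·19·23) = √110124 = 331.8494
MCC = 44 / 331.8494 = 0.1326

0.1326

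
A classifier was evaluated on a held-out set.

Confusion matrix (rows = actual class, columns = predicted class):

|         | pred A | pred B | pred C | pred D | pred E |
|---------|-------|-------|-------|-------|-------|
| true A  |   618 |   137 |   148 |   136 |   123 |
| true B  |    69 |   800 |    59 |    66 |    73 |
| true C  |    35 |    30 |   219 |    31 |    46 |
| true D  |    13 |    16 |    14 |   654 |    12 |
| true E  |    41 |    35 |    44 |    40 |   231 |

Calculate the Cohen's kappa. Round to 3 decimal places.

0.594

Observed agreement pₒ = trace/N = 2522/3690 = 0.6835
Expected agreement pₑ = Σ (rowᵢ·colᵢ)/N² = (1162·776 + 1067·1018 + 361·484 + 709·927 + 391·485)/3690² = 0.2210
κ = (pₒ − pₑ)/(1 − pₑ) = (0.6835 − 0.2210)/(1 − 0.2210) = 0.594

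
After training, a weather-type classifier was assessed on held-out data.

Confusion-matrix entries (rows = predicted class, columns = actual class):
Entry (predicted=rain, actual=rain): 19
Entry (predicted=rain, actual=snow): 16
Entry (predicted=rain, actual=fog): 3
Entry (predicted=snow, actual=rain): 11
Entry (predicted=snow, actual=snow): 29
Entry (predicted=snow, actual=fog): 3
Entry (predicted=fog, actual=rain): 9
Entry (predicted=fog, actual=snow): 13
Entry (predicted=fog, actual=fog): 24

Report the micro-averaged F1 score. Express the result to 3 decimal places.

Micro-averaging pools counts across classes: ΣTP=72, ΣFP=55, ΣFN=55.
Micro-F1 score = 2·TP/(2·TP+FP+FN) on pooled counts = 0.567 (equals overall accuracy in single-label multiclass).

0.567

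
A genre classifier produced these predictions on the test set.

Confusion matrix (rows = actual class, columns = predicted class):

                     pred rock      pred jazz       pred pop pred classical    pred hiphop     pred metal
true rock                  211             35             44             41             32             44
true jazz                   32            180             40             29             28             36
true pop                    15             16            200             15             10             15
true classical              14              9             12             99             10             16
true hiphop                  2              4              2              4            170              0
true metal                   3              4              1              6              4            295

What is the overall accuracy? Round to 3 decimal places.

Accuracy = trace / total = (211+180+200+99+170+295=1155) / 1678 = 1155/1678 = 0.688

0.688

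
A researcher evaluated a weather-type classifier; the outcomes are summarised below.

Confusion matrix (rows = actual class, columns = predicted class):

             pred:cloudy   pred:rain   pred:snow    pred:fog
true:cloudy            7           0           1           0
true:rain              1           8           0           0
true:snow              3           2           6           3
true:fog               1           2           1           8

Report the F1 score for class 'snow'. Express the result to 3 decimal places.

0.545

Treat 'snow' as positive and all other classes as negative.
F1 score = 2·TP/(2·TP+FP+FN).
snow: TP=6, FP=1+0+1=2, FN=3+2+3=8 → 12/22 = 0.5455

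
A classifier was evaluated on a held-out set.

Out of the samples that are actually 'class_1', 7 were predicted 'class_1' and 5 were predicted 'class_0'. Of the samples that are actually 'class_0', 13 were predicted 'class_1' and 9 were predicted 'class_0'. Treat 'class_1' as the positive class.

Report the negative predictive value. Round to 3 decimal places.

NPV = TN/(TN+FN) = 9/(9+5) = 0.643

0.643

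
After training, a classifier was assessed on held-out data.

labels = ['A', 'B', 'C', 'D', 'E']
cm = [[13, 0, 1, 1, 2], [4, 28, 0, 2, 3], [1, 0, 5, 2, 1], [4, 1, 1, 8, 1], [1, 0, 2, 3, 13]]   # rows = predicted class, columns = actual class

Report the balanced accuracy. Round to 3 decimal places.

0.647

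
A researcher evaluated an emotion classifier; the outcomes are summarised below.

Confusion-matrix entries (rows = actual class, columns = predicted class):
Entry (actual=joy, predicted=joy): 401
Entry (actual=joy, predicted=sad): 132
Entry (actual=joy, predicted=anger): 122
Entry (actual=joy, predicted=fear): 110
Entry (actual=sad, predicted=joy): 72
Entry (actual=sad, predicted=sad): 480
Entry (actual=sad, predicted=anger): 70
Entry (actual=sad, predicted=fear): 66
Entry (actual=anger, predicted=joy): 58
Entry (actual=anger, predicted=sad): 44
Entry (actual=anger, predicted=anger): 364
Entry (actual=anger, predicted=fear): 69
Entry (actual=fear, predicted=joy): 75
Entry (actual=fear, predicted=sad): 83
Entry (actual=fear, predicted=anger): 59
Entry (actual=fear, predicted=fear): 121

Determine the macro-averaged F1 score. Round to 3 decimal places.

Per-class F1 score (2·TP/(2·TP+FP+FN)):
  joy: TP=401, FP=72+58+75=205, FN=132+122+110=364 → 802/1371 = 0.5850
  sad: TP=480, FP=132+44+83=259, FN=72+70+66=208 → 960/1427 = 0.6727
  anger: TP=364, FP=122+70+59=251, FN=58+44+69=171 → 728/1150 = 0.6330
  fear: TP=121, FP=110+66+69=245, FN=75+83+59=217 → 242/704 = 0.3438
Macro-F1 score = mean = (0.5850 + 0.6727 + 0.6330 + 0.3438) / 4 = 0.559

0.559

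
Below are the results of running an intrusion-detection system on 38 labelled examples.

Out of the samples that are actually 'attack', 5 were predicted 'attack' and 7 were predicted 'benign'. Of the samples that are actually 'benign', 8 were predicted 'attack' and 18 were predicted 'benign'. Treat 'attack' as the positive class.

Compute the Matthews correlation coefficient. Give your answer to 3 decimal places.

0.107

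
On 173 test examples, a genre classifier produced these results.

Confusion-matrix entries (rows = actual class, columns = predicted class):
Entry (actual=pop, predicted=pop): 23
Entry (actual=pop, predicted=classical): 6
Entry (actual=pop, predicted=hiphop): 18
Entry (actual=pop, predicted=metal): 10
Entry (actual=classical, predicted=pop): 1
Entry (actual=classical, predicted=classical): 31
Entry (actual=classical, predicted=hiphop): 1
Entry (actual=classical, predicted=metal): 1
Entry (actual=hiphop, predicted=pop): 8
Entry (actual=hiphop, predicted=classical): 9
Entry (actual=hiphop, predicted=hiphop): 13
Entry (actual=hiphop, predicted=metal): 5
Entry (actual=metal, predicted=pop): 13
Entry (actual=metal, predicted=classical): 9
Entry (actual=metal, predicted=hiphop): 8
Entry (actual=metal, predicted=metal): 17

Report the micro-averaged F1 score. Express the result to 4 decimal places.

Micro-averaging pools counts across classes: ΣTP=84, ΣFP=89, ΣFN=89.
Micro-F1 score = 2·TP/(2·TP+FP+FN) on pooled counts = 0.4855 (equals overall accuracy in single-label multiclass).

0.4855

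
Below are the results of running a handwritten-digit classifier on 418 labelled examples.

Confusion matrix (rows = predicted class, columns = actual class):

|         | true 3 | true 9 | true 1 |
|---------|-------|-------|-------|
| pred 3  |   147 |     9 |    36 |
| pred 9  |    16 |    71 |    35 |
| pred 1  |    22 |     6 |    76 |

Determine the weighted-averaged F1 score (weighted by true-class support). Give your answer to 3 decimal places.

Per-class F1 score (2·TP/(2·TP+FP+FN)):
  3: TP=147, FP=9+36=45, FN=16+22=38 → 294/377 = 0.7798
  9: TP=71, FP=16+35=51, FN=9+6=15 → 142/208 = 0.6827
  1: TP=76, FP=22+6=28, FN=36+35=71 → 152/251 = 0.6056
Weighted-F1 score = Σ (supportᵢ/N)·F1 scoreᵢ with N=418: (185/418)·0.7798 + (86/418)·0.6827 + (147/418)·0.6056 = 0.699

0.699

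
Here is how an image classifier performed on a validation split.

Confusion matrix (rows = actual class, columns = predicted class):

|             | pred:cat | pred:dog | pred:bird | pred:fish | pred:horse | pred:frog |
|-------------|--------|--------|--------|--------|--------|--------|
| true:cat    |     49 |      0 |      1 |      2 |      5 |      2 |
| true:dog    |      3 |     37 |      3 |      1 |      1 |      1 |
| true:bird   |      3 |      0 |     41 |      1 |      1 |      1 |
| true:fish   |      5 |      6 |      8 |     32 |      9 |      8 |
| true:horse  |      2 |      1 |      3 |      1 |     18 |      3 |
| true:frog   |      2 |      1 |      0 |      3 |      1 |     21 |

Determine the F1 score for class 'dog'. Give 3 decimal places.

Treat 'dog' as positive and all other classes as negative.
F1 score = 2·TP/(2·TP+FP+FN).
dog: TP=37, FP=0+0+6+1+1=8, FN=3+3+1+1+1=9 → 74/91 = 0.8132

0.813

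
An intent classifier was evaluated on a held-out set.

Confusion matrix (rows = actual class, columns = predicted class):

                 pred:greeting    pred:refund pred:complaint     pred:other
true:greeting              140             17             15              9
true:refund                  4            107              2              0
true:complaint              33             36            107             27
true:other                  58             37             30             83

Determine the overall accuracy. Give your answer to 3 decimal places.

Accuracy = trace / total = (140+107+107+83=437) / 705 = 437/705 = 0.620

0.620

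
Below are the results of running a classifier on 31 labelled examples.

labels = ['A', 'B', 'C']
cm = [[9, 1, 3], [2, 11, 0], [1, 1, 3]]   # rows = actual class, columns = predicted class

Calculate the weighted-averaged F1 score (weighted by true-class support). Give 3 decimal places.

0.745

Per-class F1 score (2·TP/(2·TP+FP+FN)):
  A: TP=9, FP=2+1=3, FN=1+3=4 → 18/25 = 0.7200
  B: TP=11, FP=1+1=2, FN=2+0=2 → 22/26 = 0.8462
  C: TP=3, FP=3+0=3, FN=1+1=2 → 6/11 = 0.5455
Weighted-F1 score = Σ (supportᵢ/N)·F1 scoreᵢ with N=31: (13/31)·0.7200 + (13/31)·0.8462 + (5/31)·0.5455 = 0.745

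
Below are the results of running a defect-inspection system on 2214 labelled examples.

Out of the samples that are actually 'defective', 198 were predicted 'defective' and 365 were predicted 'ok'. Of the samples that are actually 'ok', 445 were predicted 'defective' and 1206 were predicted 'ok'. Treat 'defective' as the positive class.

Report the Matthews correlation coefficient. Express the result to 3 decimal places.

MCC = (TP·TN − FP·FN) / √((TP+FP)(TP+FN)(TN+FP)(TN+FN))
Numerator = 198·1206 − 445·365 = 76363
Denominator = √(643·563·1651·1571) = √938950345489 = 968994.5023
MCC = 76363 / 968994.5023 = 0.079

0.079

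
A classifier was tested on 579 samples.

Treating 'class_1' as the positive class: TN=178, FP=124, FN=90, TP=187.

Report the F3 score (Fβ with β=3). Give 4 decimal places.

Fβ = (1+β²)·TP / ((1+β²)·TP + β²·FN + FP), with β²=9
= 10·187 / (10·187 + 9·90 + 124) = 0.6669

0.6669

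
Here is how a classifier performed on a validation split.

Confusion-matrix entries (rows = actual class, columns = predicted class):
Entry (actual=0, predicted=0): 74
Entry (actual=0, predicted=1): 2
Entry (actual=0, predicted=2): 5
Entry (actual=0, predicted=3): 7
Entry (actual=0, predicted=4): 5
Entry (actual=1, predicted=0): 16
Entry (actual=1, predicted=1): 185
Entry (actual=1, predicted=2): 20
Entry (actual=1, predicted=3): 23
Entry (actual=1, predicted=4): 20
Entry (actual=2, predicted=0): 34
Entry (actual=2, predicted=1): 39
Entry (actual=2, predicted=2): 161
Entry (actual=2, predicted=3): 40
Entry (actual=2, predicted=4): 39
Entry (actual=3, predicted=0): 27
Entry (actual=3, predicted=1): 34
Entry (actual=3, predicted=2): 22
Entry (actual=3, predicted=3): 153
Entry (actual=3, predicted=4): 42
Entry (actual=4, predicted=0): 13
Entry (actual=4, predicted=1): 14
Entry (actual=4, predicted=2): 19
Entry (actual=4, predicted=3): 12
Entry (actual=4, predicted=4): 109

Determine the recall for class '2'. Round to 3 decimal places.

One-vs-rest for '2': TP = diagonal; FP = other classes predicted '2'; FN = '2' predicted as other.
recall = TP/(TP+FN).
2: TP=161, FN=34+39+40+39=152 → 161/313 = 0.5144

0.514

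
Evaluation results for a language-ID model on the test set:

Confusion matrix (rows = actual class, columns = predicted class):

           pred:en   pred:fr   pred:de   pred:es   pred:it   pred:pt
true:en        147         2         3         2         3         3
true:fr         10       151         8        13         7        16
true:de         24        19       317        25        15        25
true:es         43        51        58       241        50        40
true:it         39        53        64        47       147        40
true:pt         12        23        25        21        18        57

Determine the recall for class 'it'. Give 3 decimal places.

0.377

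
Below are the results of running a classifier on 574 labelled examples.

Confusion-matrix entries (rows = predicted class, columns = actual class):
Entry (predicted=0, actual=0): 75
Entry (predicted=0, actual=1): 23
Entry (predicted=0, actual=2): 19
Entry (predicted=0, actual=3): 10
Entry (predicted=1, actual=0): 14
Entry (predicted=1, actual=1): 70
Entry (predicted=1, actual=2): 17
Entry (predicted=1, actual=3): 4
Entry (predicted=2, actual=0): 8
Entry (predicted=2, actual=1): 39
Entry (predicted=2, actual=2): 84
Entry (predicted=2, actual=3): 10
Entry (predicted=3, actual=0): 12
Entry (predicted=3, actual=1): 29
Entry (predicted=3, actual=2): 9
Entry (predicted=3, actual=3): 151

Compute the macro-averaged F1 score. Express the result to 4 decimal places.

0.6468

Per-class F1 score (2·TP/(2·TP+FP+FN)):
  0: TP=75, FP=23+19+10=52, FN=14+8+12=34 → 150/236 = 0.63559
  1: TP=70, FP=14+17+4=35, FN=23+39+29=91 → 140/266 = 0.52632
  2: TP=84, FP=8+39+10=57, FN=19+17+9=45 → 168/270 = 0.62222
  3: TP=151, FP=12+29+9=50, FN=10+4+10=24 → 302/376 = 0.80319
Macro-F1 score = mean = (0.63559 + 0.52632 + 0.62222 + 0.80319) / 4 = 0.6468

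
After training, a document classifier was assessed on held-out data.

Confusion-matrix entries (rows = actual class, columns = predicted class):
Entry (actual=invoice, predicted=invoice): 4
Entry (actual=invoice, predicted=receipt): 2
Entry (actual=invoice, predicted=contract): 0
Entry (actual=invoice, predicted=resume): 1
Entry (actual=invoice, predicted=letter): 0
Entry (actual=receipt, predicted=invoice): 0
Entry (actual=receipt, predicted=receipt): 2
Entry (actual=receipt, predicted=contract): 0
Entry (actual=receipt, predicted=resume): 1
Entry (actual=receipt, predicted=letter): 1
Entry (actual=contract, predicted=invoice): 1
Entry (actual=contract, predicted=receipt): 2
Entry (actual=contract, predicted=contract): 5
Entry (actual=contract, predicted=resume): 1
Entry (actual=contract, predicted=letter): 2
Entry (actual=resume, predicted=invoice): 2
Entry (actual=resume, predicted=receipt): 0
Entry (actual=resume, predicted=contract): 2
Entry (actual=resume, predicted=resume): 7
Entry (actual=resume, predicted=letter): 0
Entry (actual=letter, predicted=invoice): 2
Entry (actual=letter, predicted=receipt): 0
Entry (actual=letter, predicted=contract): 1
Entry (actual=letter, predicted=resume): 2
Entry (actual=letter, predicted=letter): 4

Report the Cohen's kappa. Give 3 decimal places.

0.397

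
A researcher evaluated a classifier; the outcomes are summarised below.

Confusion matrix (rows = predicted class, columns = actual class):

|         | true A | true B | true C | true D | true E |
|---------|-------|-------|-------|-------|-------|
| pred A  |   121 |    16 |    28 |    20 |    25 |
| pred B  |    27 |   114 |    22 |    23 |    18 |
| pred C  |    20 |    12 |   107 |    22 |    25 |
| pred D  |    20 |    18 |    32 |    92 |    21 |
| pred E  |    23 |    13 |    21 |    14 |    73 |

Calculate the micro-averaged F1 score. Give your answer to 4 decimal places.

0.5469

Micro-averaging pools counts across classes: ΣTP=507, ΣFP=420, ΣFN=420.
Micro-F1 score = 2·TP/(2·TP+FP+FN) on pooled counts = 0.5469 (equals overall accuracy in single-label multiclass).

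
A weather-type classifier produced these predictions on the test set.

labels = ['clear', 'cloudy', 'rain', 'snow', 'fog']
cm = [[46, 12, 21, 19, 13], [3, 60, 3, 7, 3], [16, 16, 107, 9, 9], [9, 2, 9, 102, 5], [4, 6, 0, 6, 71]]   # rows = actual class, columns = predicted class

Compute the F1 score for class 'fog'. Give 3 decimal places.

Treat 'fog' as positive and all other classes as negative.
F1 score = 2·TP/(2·TP+FP+FN).
fog: TP=71, FP=13+3+9+5=30, FN=4+6+0+6=16 → 142/188 = 0.7553

0.755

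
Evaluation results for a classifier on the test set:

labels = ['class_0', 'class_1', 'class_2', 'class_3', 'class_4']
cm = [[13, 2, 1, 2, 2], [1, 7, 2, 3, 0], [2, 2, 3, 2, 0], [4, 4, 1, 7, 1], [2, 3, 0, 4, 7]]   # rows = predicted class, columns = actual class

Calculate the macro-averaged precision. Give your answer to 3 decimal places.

0.474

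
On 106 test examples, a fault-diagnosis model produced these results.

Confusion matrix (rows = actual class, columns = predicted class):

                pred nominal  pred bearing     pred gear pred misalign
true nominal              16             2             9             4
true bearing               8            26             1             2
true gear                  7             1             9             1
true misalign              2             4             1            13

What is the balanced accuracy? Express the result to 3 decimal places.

0.592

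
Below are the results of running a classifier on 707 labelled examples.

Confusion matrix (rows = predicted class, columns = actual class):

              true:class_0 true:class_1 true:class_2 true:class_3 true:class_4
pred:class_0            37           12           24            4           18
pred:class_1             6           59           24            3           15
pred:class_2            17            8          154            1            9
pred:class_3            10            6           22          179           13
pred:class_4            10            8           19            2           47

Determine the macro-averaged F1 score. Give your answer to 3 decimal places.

0.616

Per-class F1 score (2·TP/(2·TP+FP+FN)):
  class_0: TP=37, FP=12+24+4+18=58, FN=6+17+10+10=43 → 74/175 = 0.4229
  class_1: TP=59, FP=6+24+3+15=48, FN=12+8+6+8=34 → 118/200 = 0.5900
  class_2: TP=154, FP=17+8+1+9=35, FN=24+24+22+19=89 → 308/432 = 0.7130
  class_3: TP=179, FP=10+6+22+13=51, FN=4+3+1+2=10 → 358/419 = 0.8544
  class_4: TP=47, FP=10+8+19+2=39, FN=18+15+9+13=55 → 94/188 = 0.5000
Macro-F1 score = mean = (0.4229 + 0.5900 + 0.7130 + 0.8544 + 0.5000) / 5 = 0.616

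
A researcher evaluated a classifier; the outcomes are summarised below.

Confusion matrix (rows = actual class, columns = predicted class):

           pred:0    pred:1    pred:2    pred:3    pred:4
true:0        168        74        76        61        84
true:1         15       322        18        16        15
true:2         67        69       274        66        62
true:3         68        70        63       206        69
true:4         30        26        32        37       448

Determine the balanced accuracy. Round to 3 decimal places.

Balanced accuracy = mean of per-class recall.
  0: recall = 168/463 = 0.3629
  1: recall = 322/386 = 0.8342
  2: recall = 274/538 = 0.5093
  3: recall = 206/476 = 0.4328
  4: recall = 448/573 = 0.7818
Mean = (0.3629 + 0.8342 + 0.5093 + 0.4328 + 0.7818) / 5 = 0.584

0.584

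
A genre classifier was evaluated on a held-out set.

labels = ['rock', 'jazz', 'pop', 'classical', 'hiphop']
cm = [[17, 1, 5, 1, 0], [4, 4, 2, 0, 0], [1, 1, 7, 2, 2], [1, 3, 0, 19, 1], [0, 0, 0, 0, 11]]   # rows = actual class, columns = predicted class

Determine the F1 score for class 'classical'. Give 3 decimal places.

Take TP from the diagonal, FP from the rest of the 'classical' prediction marginal, FN from the rest of the 'classical' actual marginal.
F1 score = 2·TP/(2·TP+FP+FN).
classical: TP=19, FP=1+0+2+0=3, FN=1+3+0+1=5 → 38/46 = 0.8261

0.826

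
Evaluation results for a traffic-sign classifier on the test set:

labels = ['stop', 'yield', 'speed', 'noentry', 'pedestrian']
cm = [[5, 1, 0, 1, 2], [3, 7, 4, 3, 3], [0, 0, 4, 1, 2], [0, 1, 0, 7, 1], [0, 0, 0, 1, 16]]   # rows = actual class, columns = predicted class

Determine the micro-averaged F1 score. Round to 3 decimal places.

Micro-averaging pools counts across classes: ΣTP=39, ΣFP=23, ΣFN=23.
Micro-F1 score = 2·TP/(2·TP+FP+FN) on pooled counts = 0.629 (equals overall accuracy in single-label multiclass).

0.629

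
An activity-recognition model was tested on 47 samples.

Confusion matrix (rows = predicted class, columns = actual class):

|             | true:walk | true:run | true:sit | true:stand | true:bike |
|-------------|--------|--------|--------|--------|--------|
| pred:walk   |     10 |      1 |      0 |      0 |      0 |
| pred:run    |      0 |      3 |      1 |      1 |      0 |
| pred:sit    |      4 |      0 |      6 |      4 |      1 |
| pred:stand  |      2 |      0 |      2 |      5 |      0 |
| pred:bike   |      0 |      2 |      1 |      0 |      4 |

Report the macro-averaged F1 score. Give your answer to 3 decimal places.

Per-class F1 score (2·TP/(2·TP+FP+FN)):
  walk: TP=10, FP=1+0+0+0=1, FN=0+4+2+0=6 → 20/27 = 0.7407
  run: TP=3, FP=0+1+1+0=2, FN=1+0+0+2=3 → 6/11 = 0.5455
  sit: TP=6, FP=4+0+4+1=9, FN=0+1+2+1=4 → 12/25 = 0.4800
  stand: TP=5, FP=2+0+2+0=4, FN=0+1+4+0=5 → 10/19 = 0.5263
  bike: TP=4, FP=0+2+1+0=3, FN=0+0+1+0=1 → 8/12 = 0.6667
Macro-F1 score = mean = (0.7407 + 0.5455 + 0.4800 + 0.5263 + 0.6667) / 5 = 0.592

0.592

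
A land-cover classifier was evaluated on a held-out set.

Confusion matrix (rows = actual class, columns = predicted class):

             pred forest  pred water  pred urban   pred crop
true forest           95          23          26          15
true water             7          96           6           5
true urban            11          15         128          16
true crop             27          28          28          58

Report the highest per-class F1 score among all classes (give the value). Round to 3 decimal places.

0.715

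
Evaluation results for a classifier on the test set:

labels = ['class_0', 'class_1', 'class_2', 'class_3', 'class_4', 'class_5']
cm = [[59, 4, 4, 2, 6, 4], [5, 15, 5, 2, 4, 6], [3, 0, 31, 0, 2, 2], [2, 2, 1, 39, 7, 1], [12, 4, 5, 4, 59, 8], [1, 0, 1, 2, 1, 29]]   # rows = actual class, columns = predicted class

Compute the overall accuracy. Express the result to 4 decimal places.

0.6988

Accuracy = trace / total = (59+15+31+39+59+29=232) / 332 = 232/332 = 0.6988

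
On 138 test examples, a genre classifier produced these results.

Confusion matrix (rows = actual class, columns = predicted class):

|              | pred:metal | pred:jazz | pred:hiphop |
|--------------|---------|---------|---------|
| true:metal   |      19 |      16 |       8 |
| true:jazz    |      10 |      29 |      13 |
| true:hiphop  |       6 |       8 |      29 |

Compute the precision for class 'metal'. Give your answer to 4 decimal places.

0.5429

One-vs-rest for 'metal': TP = diagonal; FP = other classes predicted 'metal'; FN = 'metal' predicted as other.
precision = TP/(TP+FP).
metal: TP=19, FP=10+6=16 → 19/35 = 0.54286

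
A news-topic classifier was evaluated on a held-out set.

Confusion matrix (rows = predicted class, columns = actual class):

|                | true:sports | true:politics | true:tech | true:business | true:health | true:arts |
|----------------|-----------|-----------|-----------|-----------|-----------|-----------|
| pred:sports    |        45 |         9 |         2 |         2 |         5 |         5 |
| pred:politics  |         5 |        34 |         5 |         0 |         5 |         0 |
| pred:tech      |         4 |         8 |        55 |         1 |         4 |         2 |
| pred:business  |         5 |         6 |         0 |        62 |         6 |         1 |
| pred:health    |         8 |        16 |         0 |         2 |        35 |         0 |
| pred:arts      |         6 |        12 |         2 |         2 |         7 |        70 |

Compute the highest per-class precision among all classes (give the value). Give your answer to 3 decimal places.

Per-class precision (TP/(TP+FP)):
  sports: TP=45, FP=9+2+2+5+5=23 → 45/68 = 0.6618
  politics: TP=34, FP=5+5+0+5+0=15 → 34/49 = 0.6939
  tech: TP=55, FP=4+8+1+4+2=19 → 55/74 = 0.7432
  business: TP=62, FP=5+6+0+6+1=18 → 62/80 = 0.7750
  health: TP=35, FP=8+16+0+2+0=26 → 35/61 = 0.5738
  arts: TP=70, FP=6+12+2+2+7=29 → 70/99 = 0.7071
Highest is class 'business' with precision = 0.775.

0.775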